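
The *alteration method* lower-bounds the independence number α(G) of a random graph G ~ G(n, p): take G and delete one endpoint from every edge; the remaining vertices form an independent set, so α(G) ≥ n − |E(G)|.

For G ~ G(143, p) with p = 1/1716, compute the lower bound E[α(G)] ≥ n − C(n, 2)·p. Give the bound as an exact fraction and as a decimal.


E[|E(G)|] = C(143, 2)·p = 10153 · (1/1716) = 71/12.
E[α(G)] ≥ n − E[|E(G)|] = 143 − 71/12 = 1645/12.
Numerically: ≈ 137.08333.
(This is only a lower bound; the true E[α(G)] may be larger.)

E[α(G)] ≥ 1645/12 ≈ 137.08333.


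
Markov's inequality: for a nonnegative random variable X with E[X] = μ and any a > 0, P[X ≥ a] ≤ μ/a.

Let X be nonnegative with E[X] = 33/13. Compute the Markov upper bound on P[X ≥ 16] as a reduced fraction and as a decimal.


μ = E[X] = 33/13, a = 16.
Markov: P[X ≥ 16] ≤ μ/a = (33/13)/16 = 33/208.
Numerically: ≈ 0.159.
(Since a = 16 > μ = 2.538, the bound 33/208 is < 1 and informative.)

P[X ≥ 16] ≤ 33/208 ≈ 0.159.


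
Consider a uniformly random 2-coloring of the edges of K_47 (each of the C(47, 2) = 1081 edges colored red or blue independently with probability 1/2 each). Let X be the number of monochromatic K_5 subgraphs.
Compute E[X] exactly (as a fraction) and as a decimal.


Let X = Σ_S X_S over the C(47, 5) = 1533939 subsets S of size 5, where X_S = 1 if the K_5 on S is monochromatic.
For a fixed S, the K_5 on S has C(5, 2) = 10 edges. P[all 10 edges red] = (1/2)^10, and likewise for blue, so P[monochromatic] = 2·(1/2)^10 = 2^{1 − 10} = 1/512.
By linearity of expectation: E[X] = C(47, 5) · 2^{1 − 10} = 1533939 · 1/512 = 1533939/512.
Numerically: E[X] ≈ 2995.975.

E[X] = C(47,5)·2^(1−C(5,2)) = 1533939/512 ≈ 2995.975.


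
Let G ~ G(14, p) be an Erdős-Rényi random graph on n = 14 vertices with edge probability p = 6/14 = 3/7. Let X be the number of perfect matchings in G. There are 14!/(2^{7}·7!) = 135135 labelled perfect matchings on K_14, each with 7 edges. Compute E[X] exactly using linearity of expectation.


K_14 has 14!/(2^{7}·7!) = 135135 labelled perfect matchings.
For each such perfect matching H, let X_H = 1 if all 7 edges of H are present in G. Then P[X_H = 1] = p^{7} = (3/7)^{7} = 2187/823543.
By linearity: E[X] = Σ_H E[X_H] = 135135 · p^{7} = 135135 · 2187/823543 = 42220035/117649.
Numerically: E[X] ≈ 358.86.

E[X] = 135135 · (3/7)^{7} = 42220035/117649 ≈ 358.86.


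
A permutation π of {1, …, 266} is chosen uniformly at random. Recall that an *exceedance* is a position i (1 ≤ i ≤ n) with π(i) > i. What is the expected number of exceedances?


Write X = Σ_{i=1}^{266} X_i, where X_i = 1_{π(i) > i}.
For each fixed i, π(i) is uniform over {1, …, 266} (marginal of a uniform permutation), so P[π(i) > i] = (n − i)/n. Summing: Σ_{i=1}^{266} (n − i)/n = (0 + 1 + … + 265)/266 = 266(266 − 1)/(2·266) = (266 − 1)/2.
Hence E[X] = Σ_{i=1}^{266} (266 − i)/266 = 265/2 ≈ 132.500.

E[X] = 265/2 = 132.500.


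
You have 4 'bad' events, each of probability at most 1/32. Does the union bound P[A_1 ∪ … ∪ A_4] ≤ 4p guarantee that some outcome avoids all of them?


Union bound: P[∪_{i=1}^{4} A_i] ≤ Σ_i P[A_i] ≤ 4·p = 4·(1/32) = 1/8.
Numerically: 1/8 ≈ 0.12500.
Is 1/8 < 1? YES.
Since P[∪ A_i] ≤ 1/8 < 1, the complement has P[∩ A_i^c] ≥ 1 − 1/8 = 7/8 > 0, so some outcome avoids every A_i.

4·p = 1/8 ≈ 0.12500; existence CERTIFIED by the union bound.


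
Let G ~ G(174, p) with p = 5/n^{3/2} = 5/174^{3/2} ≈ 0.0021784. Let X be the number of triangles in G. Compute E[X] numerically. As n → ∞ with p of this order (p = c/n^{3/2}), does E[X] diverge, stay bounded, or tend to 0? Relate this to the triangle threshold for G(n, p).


Number of potential triangles: C(174, 3) = 862924.
Each occurs with probability p³ ≈ (0.0021784)³ ≈ 1.0338044e-08.
By linearity: E[X] = C(174, 3)·p³ ≈ 862924 · 1.0338044e-08 ≈ 0.00892.
Since α = 3/2 > 1, p = c/n^{3/2} = o(1/n) is below the triangle threshold p ~ 1/n. Asymptotically E[X] ~ (c³/6)·n^{3(1−α)} = (5³/6)·n^{-1.5} → 0, so by Markov's inequality G has no triangles w.h.p.

E[X] ≈ 0.00892; in regime p = Θ(1/n^{3/2}) E[X] tends to 0 (below the triangle threshold p ~ 1/n).


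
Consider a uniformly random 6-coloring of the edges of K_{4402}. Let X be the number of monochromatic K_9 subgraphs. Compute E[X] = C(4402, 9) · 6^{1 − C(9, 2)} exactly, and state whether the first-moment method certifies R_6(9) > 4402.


E[X] = C(4402, 9) · 6^{1 − 36} = 1696419745356657449393393700 · 6^{−35} = 1696419745356657449393393700/1719070799748422591028658176.
As a reduced fraction: E[X] = 141368312113054787449449475/143255899979035215919054848 ≈ 0.9868.
Is E[X] < 1? YES.
Since E[X] < 1, there exists a 6-coloring of K_{4402} with no monochromatic K_9; hence R_6(9) > 4402.

E[X] = 141368312113054787449449475/143255899979035215919054848 ≈ 0.9868; E[X] < 1, so R_6(9) > 4402.


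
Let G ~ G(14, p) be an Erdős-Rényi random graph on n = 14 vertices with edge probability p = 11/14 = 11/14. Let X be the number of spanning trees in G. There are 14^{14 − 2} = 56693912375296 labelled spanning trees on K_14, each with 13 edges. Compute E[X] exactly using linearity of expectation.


K_14 has 14^{14 − 2} = 56693912375296 labelled spanning trees.
For each such spanning tree H, let X_H = 1 if all 13 edges of H are present in G. Then P[X_H = 1] = p^{13} = (11/14)^{13} = 34522712143931/793714773254144.
By linearity of expectation: E[X] = Σ_H E[X_H] = 56693912375296 · p^{13} = 56693912375296 · 34522712143931/793714773254144 = 34522712143931/14.
Numerically: E[X] ≈ 2.46591e+12.

E[X] = 56693912375296 · (11/14)^{13} = 34522712143931/14 ≈ 2.46591e+12.


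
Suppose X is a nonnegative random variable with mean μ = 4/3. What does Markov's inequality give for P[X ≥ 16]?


μ = E[X] = 4/3, a = 16.
Markov: P[X ≥ 16] ≤ μ/a = (4/3)/16 = 1/12.
Numerically: ≈ 0.0833.
(Since a = 16 > μ = 1.3333, the bound 1/12 is < 1 and informative.)

P[X ≥ 16] ≤ 1/12 ≈ 0.0833.


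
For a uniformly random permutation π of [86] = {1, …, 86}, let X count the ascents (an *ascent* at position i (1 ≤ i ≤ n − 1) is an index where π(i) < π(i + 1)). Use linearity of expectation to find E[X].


Write X = Σ X_I over i = 1, …, 85, with X_I the indicator of one ascent.
There are 85 indicators.
For each fixed i, the pair (π(i), π(i+1)) is a uniformly random ordered pair of distinct values from {1, …, 86}; by symmetry P[π(i) < π(i+1)] = 1/2.
By linearity: E[X] = 85 · (1/2) = (86 − 1) · (1/2) = 85/2 ≈ 42.50000.

E[X] = 85/2 = 42.50000.


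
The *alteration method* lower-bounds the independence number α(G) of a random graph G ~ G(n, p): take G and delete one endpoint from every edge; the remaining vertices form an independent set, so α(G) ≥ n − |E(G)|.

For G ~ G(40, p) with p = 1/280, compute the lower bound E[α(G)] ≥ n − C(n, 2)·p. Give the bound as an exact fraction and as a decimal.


E[|E(G)|] = C(40, 2)·p = 780 · (1/280) = 39/14.
E[α(G)] ≥ n − E[|E(G)|] = 40 − 39/14 = 521/14.
Numerically: ≈ 37.214.
(This is only a lower bound; the true E[α(G)] may be larger.)

E[α(G)] ≥ 521/14 ≈ 37.214.


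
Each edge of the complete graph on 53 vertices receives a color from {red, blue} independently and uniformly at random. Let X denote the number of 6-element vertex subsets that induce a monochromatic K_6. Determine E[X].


Let X = Σ_S X_S over the C(53, 6) = 22957480 subsets S of size 6, where X_S = 1 if the K_6 on S is monochromatic.
For a fixed S, the K_6 on S has C(6, 2) = 15 edges. P[all 15 edges red] = (1/2)^15, and likewise for blue, so P[monochromatic] = 2·(1/2)^15 = 2^{1 − 15} = 1/16384.
By linearity: E[X] = C(53, 6) · 2^{1 − 15} = 22957480 · 1/16384 = 2869685/2048.
Numerically: E[X] ≈ 1401.2134.

E[X] = C(53,6)·2^(1−C(6,2)) = 2869685/2048 ≈ 1401.2134.


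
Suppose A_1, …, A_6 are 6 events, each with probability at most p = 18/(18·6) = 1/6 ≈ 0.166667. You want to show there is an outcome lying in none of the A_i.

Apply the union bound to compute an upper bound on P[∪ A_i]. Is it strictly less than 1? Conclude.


Union bound: P[∪_{i=1}^{6} A_i] ≤ Σ_i P[A_i] ≤ 6·p = 6·(1/6) = 1.
Numerically: 1 ≈ 1.000000.
Is 1 < 1? NO.
Since the bound 1 is ≥ 1, the union bound is uninformative here; it does NOT by itself certify existence.

6·p = 1 ≈ 1.000000; existence NOT certified by the union bound.


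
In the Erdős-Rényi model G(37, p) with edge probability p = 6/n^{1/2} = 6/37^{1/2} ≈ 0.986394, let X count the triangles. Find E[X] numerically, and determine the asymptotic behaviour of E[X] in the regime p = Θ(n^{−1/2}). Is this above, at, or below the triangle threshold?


Number of potential triangles: C(37, 3) = 7770.
Each occurs with probability p³ ≈ (0.986394)³ ≈ 9.59734629e-01.
By linearity: E[X] = C(37, 3)·p³ ≈ 7770 · 9.59734629e-01 ≈ 7457.138064.
Since α = 1/2 < 1, p = c/n^{1/2} ≫ 1/n is above the triangle threshold p ~ 1/n. Asymptotically E[X] ~ (c³/6)·n^{3(1−α)} = (6³/6)·n^{1.5} → ∞; triangles are abundant w.h.p.

E[X] ≈ 7457.138064; in regime p = Θ(1/n^{1/2}) E[X] diverges (above the triangle threshold p ~ 1/n).


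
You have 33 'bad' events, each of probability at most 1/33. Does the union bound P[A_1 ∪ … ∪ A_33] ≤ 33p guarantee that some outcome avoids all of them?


Union bound: P[∪_{i=1}^{33} A_i] ≤ Σ_i P[A_i] ≤ 33·p = 33·(1/33) = 1.
Numerically: 1 ≈ 1.0000.
Is 1 < 1? NO.
Since the bound 1 is ≥ 1, the union bound is uninformative here; it does NOT by itself certify existence.

33·p = 1 ≈ 1.0000; existence NOT certified by the union bound.


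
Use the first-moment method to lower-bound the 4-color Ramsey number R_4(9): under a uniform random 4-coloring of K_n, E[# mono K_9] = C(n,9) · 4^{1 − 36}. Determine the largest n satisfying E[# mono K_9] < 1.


We need C(n, 9) · 4^{1 − 36} < 1, i.e. C(n, 9) < 4^{36 − 1} = 1180591620717411303424.
Check values of n near the boundary:
  n = 911: C(911, 9) = 1144686900492291197405; 1144686900492291197405 < 1180591620717411303424? YES
  n = 912: C(912, 9) = 1156095740032081475120; 1156095740032081475120 < 1180591620717411303424? YES
  n = 913: C(913, 9) = 1167605542753639808390; 1167605542753639808390 < 1180591620717411303424? YES
  n = 914: C(914, 9) = 1179217089587653905932; 1179217089587653905932 < 1180591620717411303424? YES
  n = 915: C(915, 9) = 1190931166636537885130; 1190931166636537885130 < 1180591620717411303424? NO
  n = 916: C(916, 9) = 1202748565202942340440; 1202748565202942340440 < 1180591620717411303424? NO
  n = 917: C(917, 9) = 1214670081818390006810; 1214670081818390006810 < 1180591620717411303424? NO
The largest n with C(n, 9) < 1180591620717411303424 is n = 914 (where E[X] = 294804272396913476483/295147905179352825856 ≈ 0.999). Hence R_4(9) > 914, i.e. R_4(9) ≥ 915.

Largest n = 914; hence R_4(9) > 914.


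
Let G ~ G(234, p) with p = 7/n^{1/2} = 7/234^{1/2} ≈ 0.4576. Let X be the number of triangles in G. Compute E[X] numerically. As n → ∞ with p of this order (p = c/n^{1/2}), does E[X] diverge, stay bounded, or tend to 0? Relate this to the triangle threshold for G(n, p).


Number of potential triangles: C(234, 3) = 2108184.
Each occurs with probability p³ ≈ (0.4576)³ ≈ 9.582313e-02.
By linearity: E[X] = C(234, 3)·p³ ≈ 2108184 · 9.582313e-02 ≈ 202012.7808.
Since α = 1/2 < 1, p = c/n^{1/2} ≫ 1/n is above the triangle threshold p ~ 1/n. Asymptotically E[X] ~ (c³/6)·n^{3(1−α)} = (7³/6)·n^{1.5} → ∞; triangles are abundant w.h.p.

E[X] ≈ 202012.7808; in regime p = Θ(1/n^{1/2}) E[X] diverges (above the triangle threshold p ~ 1/n).


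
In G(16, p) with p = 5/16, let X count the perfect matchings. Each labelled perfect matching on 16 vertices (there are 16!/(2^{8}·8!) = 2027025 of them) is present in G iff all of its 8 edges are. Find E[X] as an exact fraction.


K_16 has 16!/(2^{8}·8!) = 2027025 labelled perfect matchings.
For each such perfect matching H, let X_H = 1 if all 8 edges of H are present in G. Then P[X_H = 1] = p^{8} = (5/16)^{8} = 390625/4294967296.
By linearity of expectation: E[X] = Σ_H E[X_H] = 2027025 · p^{8} = 2027025 · 390625/4294967296 = 791806640625/4294967296.
Numerically: E[X] ≈ 184.4.

E[X] = 2027025 · (5/16)^{8} = 791806640625/4294967296 ≈ 184.4.


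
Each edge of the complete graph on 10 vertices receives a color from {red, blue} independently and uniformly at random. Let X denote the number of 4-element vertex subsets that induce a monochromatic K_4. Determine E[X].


Let X = Σ_S X_S over the C(10, 4) = 210 subsets S of size 4, where X_S = 1 if the K_4 on S is monochromatic.
For a fixed S, the K_4 on S has C(4, 2) = 6 edges. P[all 6 edges red] = (1/2)^6, and likewise for blue, so P[monochromatic] = 2·(1/2)^6 = 2^{1 − 6} = 1/32.
By linearity: E[X] = C(10, 4) · 2^{1 − 6} = 210 · 1/32 = 105/16.
Numerically: E[X] ≈ 6.5625.

E[X] = C(10,4)·2^(1−C(4,2)) = 105/16 ≈ 6.5625.


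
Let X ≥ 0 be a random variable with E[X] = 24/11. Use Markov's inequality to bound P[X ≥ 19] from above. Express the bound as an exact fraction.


μ = E[X] = 24/11, a = 19.
Markov: P[X ≥ 19] ≤ μ/a = (24/11)/19 = 24/209.
Numerically: ≈ 0.1148.
(Since a = 19 > μ = 2.1818, the bound 24/209 is < 1 and informative.)

P[X ≥ 19] ≤ 24/209 ≈ 0.1148.


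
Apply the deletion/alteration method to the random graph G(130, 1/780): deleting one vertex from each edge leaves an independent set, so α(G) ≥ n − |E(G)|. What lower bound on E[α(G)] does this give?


E[|E(G)|] = C(130, 2)·p = 8385 · (1/780) = 43/4.
E[α(G)] ≥ n − E[|E(G)|] = 130 − 43/4 = 477/4.
Numerically: ≈ 119.250.
(This is only a lower bound; the true E[α(G)] may be larger.)

E[α(G)] ≥ 477/4 ≈ 119.250.


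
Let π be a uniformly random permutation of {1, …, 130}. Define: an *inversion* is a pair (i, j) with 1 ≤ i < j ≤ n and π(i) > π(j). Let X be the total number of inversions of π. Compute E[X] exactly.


Write X = Σ X_I over the C(130, 2) = 8385 pairs i < j, with X_I the indicator of one inversion.
There are 8385 indicators.
For each fixed pair i < j, the values π(i) and π(j) are two distinct elements of {1, …, 130} in uniformly random order; by symmetry P[π(i) > π(j)] = 1/2.
By linearity: E[X] = 8385 · (1/2) = C(130, 2) · (1/2) = 8385/2 = 8385/2 ≈ 4192.5000.

E[X] = 8385/2 = 4192.5000.


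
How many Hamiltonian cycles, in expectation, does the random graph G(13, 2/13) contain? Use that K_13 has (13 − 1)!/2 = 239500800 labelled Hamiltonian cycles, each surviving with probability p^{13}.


K_13 has (13 − 1)!/2 = 239500800 labelled Hamiltonian cycles.
For each such Hamiltonian cycle H, let X_H = 1 if all 13 edges of H are present in G. Then P[X_H = 1] = p^{13} = (2/13)^{13} = 8192/302875106592253.
By linearity: E[X] = Σ_H E[X_H] = 239500800 · p^{13} = 239500800 · 8192/302875106592253 = 1961990553600/302875106592253.
Numerically: E[X] ≈ 0.0064779.

E[X] = 239500800 · (2/13)^{13} = 1961990553600/302875106592253 ≈ 0.0064779.


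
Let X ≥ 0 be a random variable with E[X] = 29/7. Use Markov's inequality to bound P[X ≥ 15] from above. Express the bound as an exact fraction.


μ = E[X] = 29/7, a = 15.
Markov: P[X ≥ 15] ≤ μ/a = (29/7)/15 = 29/105.
Numerically: ≈ 0.276.
(Since a = 15 > μ = 4.143, the bound 29/105 is < 1 and informative.)

P[X ≥ 15] ≤ 29/105 ≈ 0.276.


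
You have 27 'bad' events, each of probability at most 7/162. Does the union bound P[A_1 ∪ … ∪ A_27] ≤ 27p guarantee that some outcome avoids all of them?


Union bound: P[∪_{i=1}^{27} A_i] ≤ Σ_i P[A_i] ≤ 27·p = 27·(7/162) = 7/6.
Numerically: 7/6 ≈ 1.16667.
Is 7/6 < 1? NO.
Since the bound 7/6 is ≥ 1, the union bound is uninformative here; it does NOT by itself certify existence.

27·p = 7/6 ≈ 1.16667; existence NOT certified by the union bound.


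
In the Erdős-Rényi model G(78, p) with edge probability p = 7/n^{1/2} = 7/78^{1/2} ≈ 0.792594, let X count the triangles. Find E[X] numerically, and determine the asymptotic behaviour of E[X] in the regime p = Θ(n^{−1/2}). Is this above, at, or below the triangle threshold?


Number of potential triangles: C(78, 3) = 76076.
Each occurs with probability p³ ≈ (0.792594)³ ≈ 4.97911568e-01.
By linearity: E[X] = C(78, 3)·p³ ≈ 76076 · 4.97911568e-01 ≈ 37879.120415.
Since α = 1/2 < 1, p = c/n^{1/2} ≫ 1/n is above the triangle threshold p ~ 1/n. Asymptotically E[X] ~ (c³/6)·n^{3(1−α)} = (7³/6)·n^{1.5} → ∞; triangles are abundant w.h.p.

E[X] ≈ 37879.120415; in regime p = Θ(1/n^{1/2}) E[X] diverges (above the triangle threshold p ~ 1/n).


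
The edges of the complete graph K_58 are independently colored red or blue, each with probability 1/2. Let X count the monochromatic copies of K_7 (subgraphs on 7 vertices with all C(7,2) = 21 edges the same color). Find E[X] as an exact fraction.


Let X = Σ_S X_S over the C(58, 7) = 300674088 subsets S of size 7, where X_S = 1 if the K_7 on S is monochromatic.
For a fixed S, the K_7 on S has C(7, 2) = 21 edges. P[all 21 edges red] = (1/2)^21, and likewise for blue, so P[monochromatic] = 2·(1/2)^21 = 2^{1 − 21} = 1/1048576.
By linearity: E[X] = C(58, 7) · 2^{1 − 21} = 300674088 · 1/1048576 = 37584261/131072.
Numerically: E[X] ≈ 286.745155.

E[X] = C(58,7)·2^(1−C(7,2)) = 37584261/131072 ≈ 286.745155.


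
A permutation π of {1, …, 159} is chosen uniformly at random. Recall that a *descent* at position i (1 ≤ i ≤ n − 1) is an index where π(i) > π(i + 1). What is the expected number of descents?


Write X = Σ X_I over i = 1, …, 158, with X_I the indicator of one descent.
There are 158 indicators.
For each fixed i, the pair (π(i), π(i+1)) is a uniformly random ordered pair of distinct values from {1, …, 159}; by symmetry P[π(i) > π(i+1)] = 1/2.
By linearity: E[X] = 158 · (1/2) = (159 − 1) · (1/2) = 79 ≈ 79.00000.

E[X] = 79 = 79.00000.


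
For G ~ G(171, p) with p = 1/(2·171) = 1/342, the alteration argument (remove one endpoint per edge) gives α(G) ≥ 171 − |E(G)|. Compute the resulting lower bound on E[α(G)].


E[|E(G)|] = C(171, 2)·p = 14535 · (1/342) = 85/2.
E[α(G)] ≥ n − E[|E(G)|] = 171 − 85/2 = 257/2.
Numerically: ≈ 128.5000.
(This is only a lower bound; the true E[α(G)] may be larger.)

E[α(G)] ≥ 257/2 ≈ 128.5000.


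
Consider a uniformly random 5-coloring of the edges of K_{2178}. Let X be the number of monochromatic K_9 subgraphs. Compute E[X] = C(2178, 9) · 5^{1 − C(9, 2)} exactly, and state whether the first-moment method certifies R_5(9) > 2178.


E[X] = C(2178, 9) · 5^{1 − 36} = 2989303896287203303608800 · 5^{−35} = 2989303896287203303608800/2910383045673370361328125.
As a reduced fraction: E[X] = 119572155851488132144352/116415321826934814453125 ≈ 1.027117.
Is E[X] < 1? NO.
Since E[X] ≥ 1, the first-moment bound is inconclusive at n = 2178; it does NOT by itself certify R_5(9) > 2178.

E[X] = 119572155851488132144352/116415321826934814453125 ≈ 1.027117; E[X] ≥ 1; first-moment method inconclusive here.


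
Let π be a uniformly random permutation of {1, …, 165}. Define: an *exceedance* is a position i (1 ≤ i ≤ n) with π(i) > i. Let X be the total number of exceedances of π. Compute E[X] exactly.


Write X = Σ_{i=1}^{165} X_i, where X_i = 1_{π(i) > i}.
For each fixed i, π(i) is uniform over {1, …, 165} (marginal of a uniform permutation), so P[π(i) > i] = (n − i)/n. Summing: Σ_{i=1}^{165} (n − i)/n = (0 + 1 + … + 164)/165 = 165(165 − 1)/(2·165) = (165 − 1)/2.
Hence E[X] = Σ_{i=1}^{165} (165 − i)/165 = 82 ≈ 82.0000.

E[X] = 82 = 82.0000.


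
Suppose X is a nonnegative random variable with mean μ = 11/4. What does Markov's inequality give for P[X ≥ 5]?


μ = E[X] = 11/4, a = 5.
Markov: P[X ≥ 5] ≤ μ/a = (11/4)/5 = 11/20.
Numerically: ≈ 0.55000.
(Since a = 5 > μ = 2.75000, the bound 11/20 is < 1 and informative.)

P[X ≥ 5] ≤ 11/20 ≈ 0.55000.


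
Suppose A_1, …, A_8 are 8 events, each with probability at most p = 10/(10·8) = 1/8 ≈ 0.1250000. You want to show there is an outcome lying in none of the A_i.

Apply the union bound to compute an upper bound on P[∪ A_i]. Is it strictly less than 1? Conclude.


Union bound: P[∪_{i=1}^{8} A_i] ≤ Σ_i P[A_i] ≤ 8·p = 8·(1/8) = 1.
Numerically: 1 ≈ 1.0000000.
Is 1 < 1? NO.
Since the bound 1 is ≥ 1, the union bound is uninformative here; it does NOT by itself certify existence.

8·p = 1 ≈ 1.0000000; existence NOT certified by the union bound.


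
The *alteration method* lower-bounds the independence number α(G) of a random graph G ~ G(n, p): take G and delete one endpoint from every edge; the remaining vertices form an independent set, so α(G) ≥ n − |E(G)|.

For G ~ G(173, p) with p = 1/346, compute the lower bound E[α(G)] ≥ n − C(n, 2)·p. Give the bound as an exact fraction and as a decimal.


E[|E(G)|] = C(173, 2)·p = 14878 · (1/346) = 43.
E[α(G)] ≥ n − E[|E(G)|] = 173 − 43 = 130.
Numerically: ≈ 130.0000.
(This is only a lower bound; the true E[α(G)] may be larger.)

E[α(G)] ≥ 130 ≈ 130.0000.


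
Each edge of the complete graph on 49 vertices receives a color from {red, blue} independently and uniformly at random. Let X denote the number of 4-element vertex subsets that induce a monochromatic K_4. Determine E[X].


Let X = Σ_S X_S over the C(49, 4) = 211876 subsets S of size 4, where X_S = 1 if the K_4 on S is monochromatic.
For a fixed S, the K_4 on S has C(4, 2) = 6 edges. P[all 6 edges red] = (1/2)^6, and likewise for blue, so P[monochromatic] = 2·(1/2)^6 = 2^{1 − 6} = 1/32.
By linearity of expectation: E[X] = C(49, 4) · 2^{1 − 6} = 211876 · 1/32 = 52969/8.
Numerically: E[X] ≈ 6621.125.

E[X] = C(49,4)·2^(1−C(4,2)) = 52969/8 ≈ 6621.125.


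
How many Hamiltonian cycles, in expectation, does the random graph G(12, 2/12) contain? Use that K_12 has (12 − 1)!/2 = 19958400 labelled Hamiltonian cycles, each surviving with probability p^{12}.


K_12 has (12 − 1)!/2 = 19958400 labelled Hamiltonian cycles.
For each such Hamiltonian cycle H, let X_H = 1 if all 12 edges of H are present in G. Then P[X_H = 1] = p^{12} = (1/6)^{12} = 1/2176782336.
By linearity: E[X] = Σ_H E[X_H] = 19958400 · p^{12} = 19958400 · 1/2176782336 = 1925/209952.
Numerically: E[X] ≈ 0.00916876.

E[X] = 19958400 · (1/6)^{12} = 1925/209952 ≈ 0.00916876.


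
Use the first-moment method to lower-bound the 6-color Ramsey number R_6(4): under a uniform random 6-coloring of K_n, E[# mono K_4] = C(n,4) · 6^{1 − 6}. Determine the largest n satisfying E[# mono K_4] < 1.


We need C(n, 4) · 6^{1 − 6} < 1, i.e. C(n, 4) < 6^{6 − 1} = 7776.
Check values of n near the boundary:
  n = 18: C(18, 4) = 3060; 3060 < 7776? YES
  n = 19: C(19, 4) = 3876; 3876 < 7776? YES
  n = 20: C(20, 4) = 4845; 4845 < 7776? YES
  n = 21: C(21, 4) = 5985; 5985 < 7776? YES
  n = 22: C(22, 4) = 7315; 7315 < 7776? YES
  n = 23: C(23, 4) = 8855; 8855 < 7776? NO
The largest n with C(n, 4) < 7776 is n = 22 (where E[X] = 7315/7776 ≈ 0.94072). Hence R_6(4) > 22, i.e. R_6(4) ≥ 23.

Largest n = 22; hence R_6(4) > 22.


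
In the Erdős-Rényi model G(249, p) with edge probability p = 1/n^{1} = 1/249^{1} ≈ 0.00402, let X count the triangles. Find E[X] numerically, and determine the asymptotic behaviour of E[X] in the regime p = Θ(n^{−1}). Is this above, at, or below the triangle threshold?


Number of potential triangles: C(249, 3) = 2542124.
Each occurs with probability p³ ≈ (0.00402)³ ≈ 6.47742e-08.
By linearity: E[X] = C(249, 3)·p³ ≈ 2542124 · 6.47742e-08 ≈ 0.165.
Here α = 1, so p = 1/n is exactly at the triangle threshold p ~ 1/n. Asymptotically E[X] → c³/6 = 1³/6 = 1/6 ≈ 0.167, a bounded constant. In this regime the triangle count is asymptotically Poisson(c³/6).

E[X] ≈ 0.165; in regime p = Θ(1/n^{1}) E[X] stays bounded (at the triangle threshold p ~ 1/n).


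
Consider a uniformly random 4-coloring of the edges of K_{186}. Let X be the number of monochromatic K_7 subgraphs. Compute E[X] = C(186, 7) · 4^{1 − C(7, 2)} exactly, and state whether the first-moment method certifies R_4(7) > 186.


E[X] = C(186, 7) · 4^{1 − 21} = 1363155866280 · 4^{−20} = 1363155866280/1099511627776.
As a reduced fraction: E[X] = 170394483285/137438953472 ≈ 1.23978.
Is E[X] < 1? NO.
Since E[X] ≥ 1, the first-moment bound is inconclusive at n = 186; it does NOT by itself certify R_4(7) > 186.

E[X] = 170394483285/137438953472 ≈ 1.23978; E[X] ≥ 1; first-moment method inconclusive here.


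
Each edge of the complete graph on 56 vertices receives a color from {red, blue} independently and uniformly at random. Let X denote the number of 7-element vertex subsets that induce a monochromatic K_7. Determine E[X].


Let X = Σ_S X_S over the C(56, 7) = 231917400 subsets S of size 7, where X_S = 1 if the K_7 on S is monochromatic.
For a fixed S, the K_7 on S has C(7, 2) = 21 edges. P[all 21 edges red] = (1/2)^21, and likewise for blue, so P[monochromatic] = 2·(1/2)^21 = 2^{1 − 21} = 1/1048576.
Summing: E[X] = C(56, 7) · 2^{1 − 21} = 231917400 · 1/1048576 = 28989675/131072.
Numerically: E[X] ≈ 221.1737.

E[X] = C(56,7)·2^(1−C(7,2)) = 28989675/131072 ≈ 221.1737.


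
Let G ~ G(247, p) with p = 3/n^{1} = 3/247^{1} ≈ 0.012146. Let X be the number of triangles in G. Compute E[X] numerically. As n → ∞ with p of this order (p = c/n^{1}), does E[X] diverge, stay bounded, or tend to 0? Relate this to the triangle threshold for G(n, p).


Number of potential triangles: C(247, 3) = 2481115.
Each occurs with probability p³ ≈ (0.012146)³ ≈ 1.7917314e-06.
By linearity: E[X] = C(247, 3)·p³ ≈ 2481115 · 1.7917314e-06 ≈ 4.44549.
Here α = 1, so p = 3/n is exactly at the triangle threshold p ~ 1/n. Asymptotically E[X] → c³/6 = 3³/6 = 9/2 ≈ 4.50000, a bounded constant. In this regime the triangle count is asymptotically Poisson(c³/6).

E[X] ≈ 4.44549; in regime p = Θ(1/n^{1}) E[X] stays bounded (at the triangle threshold p ~ 1/n).


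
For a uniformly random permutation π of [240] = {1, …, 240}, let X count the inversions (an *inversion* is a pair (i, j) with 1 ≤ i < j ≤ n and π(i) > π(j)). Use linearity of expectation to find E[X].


Write X = Σ X_I over the C(240, 2) = 28680 pairs i < j, with X_I the indicator of one inversion.
There are 28680 indicators.
For each fixed pair i < j, the values π(i) and π(j) are two distinct elements of {1, …, 240} in uniformly random order; by symmetry P[π(i) > π(j)] = 1/2.
By linearity: E[X] = 28680 · (1/2) = C(240, 2) · (1/2) = 28680/2 = 14340 ≈ 14340.00000.

E[X] = 14340 = 14340.00000.


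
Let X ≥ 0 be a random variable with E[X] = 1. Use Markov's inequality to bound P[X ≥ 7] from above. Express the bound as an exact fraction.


μ = E[X] = 1, a = 7.
Markov: P[X ≥ 7] ≤ μ/a = (1)/7 = 1/7.
Numerically: ≈ 0.1429.
(Since a = 7 > μ = 1.0000, the bound 1/7 is < 1 and informative.)

P[X ≥ 7] ≤ 1/7 ≈ 0.1429.


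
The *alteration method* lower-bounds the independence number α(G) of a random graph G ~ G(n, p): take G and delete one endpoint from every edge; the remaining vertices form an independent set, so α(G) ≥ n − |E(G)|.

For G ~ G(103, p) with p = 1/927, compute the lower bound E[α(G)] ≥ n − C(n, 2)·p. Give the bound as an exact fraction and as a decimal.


E[|E(G)|] = C(103, 2)·p = 5253 · (1/927) = 17/3.
E[α(G)] ≥ n − E[|E(G)|] = 103 − 17/3 = 292/3.
Numerically: ≈ 97.333.
(This is only a lower bound; the true E[α(G)] may be larger.)

E[α(G)] ≥ 292/3 ≈ 97.333.


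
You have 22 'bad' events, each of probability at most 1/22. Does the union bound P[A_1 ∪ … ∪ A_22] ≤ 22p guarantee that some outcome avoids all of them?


Union bound: P[∪_{i=1}^{22} A_i] ≤ Σ_i P[A_i] ≤ 22·p = 22·(1/22) = 1.
Numerically: 1 ≈ 1.00000.
Is 1 < 1? NO.
Since the bound 1 is ≥ 1, the union bound is uninformative here; it does NOT by itself certify existence.

22·p = 1 ≈ 1.00000; existence NOT certified by the union bound.


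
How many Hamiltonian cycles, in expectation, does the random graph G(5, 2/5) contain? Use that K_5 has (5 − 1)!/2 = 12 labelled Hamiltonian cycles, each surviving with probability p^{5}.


K_5 has (5 − 1)!/2 = 12 labelled Hamiltonian cycles.
For each such Hamiltonian cycle H, let X_H = 1 if all 5 edges of H are present in G. Then P[X_H = 1] = p^{5} = (2/5)^{5} = 32/3125.
Summing the indicators: E[X] = Σ_H E[X_H] = 12 · p^{5} = 12 · 32/3125 = 384/3125.
Numerically: E[X] ≈ 0.1229.

E[X] = 12 · (2/5)^{5} = 384/3125 ≈ 0.1229.


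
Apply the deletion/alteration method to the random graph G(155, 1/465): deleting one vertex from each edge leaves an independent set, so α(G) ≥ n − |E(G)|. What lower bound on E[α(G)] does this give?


E[|E(G)|] = C(155, 2)·p = 11935 · (1/465) = 77/3.
E[α(G)] ≥ n − E[|E(G)|] = 155 − 77/3 = 388/3.
Numerically: ≈ 129.33333.
(This is only a lower bound; the true E[α(G)] may be larger.)

E[α(G)] ≥ 388/3 ≈ 129.33333.


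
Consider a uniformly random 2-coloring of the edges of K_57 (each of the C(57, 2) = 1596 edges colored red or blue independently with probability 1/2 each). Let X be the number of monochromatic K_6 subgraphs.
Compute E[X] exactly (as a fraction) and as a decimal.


Let X = Σ_S X_S over the C(57, 6) = 36288252 subsets S of size 6, where X_S = 1 if the K_6 on S is monochromatic.
For a fixed S, the K_6 on S has C(6, 2) = 15 edges. P[all 15 edges red] = (1/2)^15, and likewise for blue, so P[monochromatic] = 2·(1/2)^15 = 2^{1 − 15} = 1/16384.
By linearity of expectation: E[X] = C(57, 6) · 2^{1 − 15} = 36288252 · 1/16384 = 9072063/4096.
Numerically: E[X] ≈ 2214.8591.

E[X] = C(57,6)·2^(1−C(6,2)) = 9072063/4096 ≈ 2214.8591.


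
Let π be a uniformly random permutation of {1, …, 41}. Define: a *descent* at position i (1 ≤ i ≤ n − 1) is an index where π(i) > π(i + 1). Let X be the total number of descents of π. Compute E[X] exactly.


Write X = Σ X_I over i = 1, …, 40, with X_I the indicator of one descent.
There are 40 indicators.
For each fixed i, the pair (π(i), π(i+1)) is a uniformly random ordered pair of distinct values from {1, …, 41}; by symmetry P[π(i) > π(i+1)] = 1/2.
By linearity: E[X] = 40 · (1/2) = (41 − 1) · (1/2) = 20 ≈ 20.0000.

E[X] = 20 = 20.0000.


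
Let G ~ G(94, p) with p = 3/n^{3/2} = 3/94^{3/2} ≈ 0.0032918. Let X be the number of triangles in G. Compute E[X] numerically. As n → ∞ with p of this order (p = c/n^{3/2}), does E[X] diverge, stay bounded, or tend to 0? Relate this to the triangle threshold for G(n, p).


Number of potential triangles: C(94, 3) = 134044.
Each occurs with probability p³ ≈ (0.0032918)³ ≈ 3.5668794e-08.
By linearity: E[X] = C(94, 3)·p³ ≈ 134044 · 3.5668794e-08 ≈ 0.00478.
Since α = 3/2 > 1, p = c/n^{3/2} = o(1/n) is below the triangle threshold p ~ 1/n. Asymptotically E[X] ~ (c³/6)·n^{3(1−α)} = (3³/6)·n^{-1.5} → 0, so by Markov's inequality G has no triangles w.h.p.

E[X] ≈ 0.00478; in regime p = Θ(1/n^{3/2}) E[X] tends to 0 (below the triangle threshold p ~ 1/n).


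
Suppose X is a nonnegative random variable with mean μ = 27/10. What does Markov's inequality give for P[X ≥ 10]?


μ = E[X] = 27/10, a = 10.
Markov: P[X ≥ 10] ≤ μ/a = (27/10)/10 = 27/100.
Numerically: ≈ 0.270000.
(Since a = 10 > μ = 2.700000, the bound 27/100 is < 1 and informative.)

P[X ≥ 10] ≤ 27/100 ≈ 0.270000.


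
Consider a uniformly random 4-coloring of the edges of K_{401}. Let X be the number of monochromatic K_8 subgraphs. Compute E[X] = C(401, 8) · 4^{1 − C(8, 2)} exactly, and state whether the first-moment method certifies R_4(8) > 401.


E[X] = C(401, 8) · 4^{1 − 28} = 15456772627710150 · 4^{−27} = 15456772627710150/18014398509481984.
As a reduced fraction: E[X] = 7728386313855075/9007199254740992 ≈ 0.8580.
Is E[X] < 1? YES.
Since E[X] < 1, there exists a 4-coloring of K_{401} with no monochromatic K_8; hence R_4(8) > 401.

E[X] = 7728386313855075/9007199254740992 ≈ 0.8580; E[X] < 1, so R_4(8) > 401.


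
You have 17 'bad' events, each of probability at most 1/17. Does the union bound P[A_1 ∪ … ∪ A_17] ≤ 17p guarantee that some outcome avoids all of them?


Union bound: P[∪_{i=1}^{17} A_i] ≤ Σ_i P[A_i] ≤ 17·p = 17·(1/17) = 1.
Numerically: 1 ≈ 1.0000000.
Is 1 < 1? NO.
Since the bound 1 is ≥ 1, the union bound is uninformative here; it does NOT by itself certify existence.

17·p = 1 ≈ 1.0000000; existence NOT certified by the union bound.


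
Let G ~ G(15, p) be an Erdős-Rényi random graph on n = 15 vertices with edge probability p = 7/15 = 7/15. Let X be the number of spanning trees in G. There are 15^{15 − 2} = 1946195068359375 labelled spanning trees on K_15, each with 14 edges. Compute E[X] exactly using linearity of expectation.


K_15 has 15^{15 − 2} = 1946195068359375 labelled spanning trees.
For each such spanning tree H, let X_H = 1 if all 14 edges of H are present in G. Then P[X_H = 1] = p^{14} = (7/15)^{14} = 678223072849/29192926025390625.
Summing the indicators: E[X] = Σ_H E[X_H] = 1946195068359375 · p^{14} = 1946195068359375 · 678223072849/29192926025390625 = 678223072849/15.
Numerically: E[X] ≈ 4.5215e+10.

E[X] = 1946195068359375 · (7/15)^{14} = 678223072849/15 ≈ 4.5215e+10.


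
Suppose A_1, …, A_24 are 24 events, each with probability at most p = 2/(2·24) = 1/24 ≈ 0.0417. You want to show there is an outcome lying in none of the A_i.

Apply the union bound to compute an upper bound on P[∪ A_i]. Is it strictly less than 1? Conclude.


Union bound: P[∪_{i=1}^{24} A_i] ≤ Σ_i P[A_i] ≤ 24·p = 24·(1/24) = 1.
Numerically: 1 ≈ 1.0000.
Is 1 < 1? NO.
Since the bound 1 is ≥ 1, the union bound is uninformative here; it does NOT by itself certify existence.

24·p = 1 ≈ 1.0000; existence NOT certified by the union bound.


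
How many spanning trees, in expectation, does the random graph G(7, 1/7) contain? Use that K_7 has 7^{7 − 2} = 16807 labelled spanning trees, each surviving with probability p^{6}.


K_7 has 7^{7 − 2} = 16807 labelled spanning trees.
For each such spanning tree H, let X_H = 1 if all 6 edges of H are present in G. Then P[X_H = 1] = p^{6} = (1/7)^{6} = 1/117649.
By linearity of expectation: E[X] = Σ_H E[X_H] = 16807 · p^{6} = 16807 · 1/117649 = 1/7.
Numerically: E[X] ≈ 0.1429.

E[X] = 16807 · (1/7)^{6} = 1/7 ≈ 0.1429.


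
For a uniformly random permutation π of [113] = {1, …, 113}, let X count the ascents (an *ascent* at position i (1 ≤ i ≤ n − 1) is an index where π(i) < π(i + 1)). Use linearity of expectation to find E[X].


Write X = Σ X_I over i = 1, …, 112, with X_I the indicator of one ascent.
There are 112 indicators.
For each fixed i, the pair (π(i), π(i+1)) is a uniformly random ordered pair of distinct values from {1, …, 113}; by symmetry P[π(i) < π(i+1)] = 1/2.
By linearity: E[X] = 112 · (1/2) = (113 − 1) · (1/2) = 56 ≈ 56.0000.

E[X] = 56 = 56.0000.


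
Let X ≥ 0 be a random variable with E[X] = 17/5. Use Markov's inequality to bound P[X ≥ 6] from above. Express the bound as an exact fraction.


μ = E[X] = 17/5, a = 6.
Markov: P[X ≥ 6] ≤ μ/a = (17/5)/6 = 17/30.
Numerically: ≈ 0.566667.
(Since a = 6 > μ = 3.400000, the bound 17/30 is < 1 and informative.)

P[X ≥ 6] ≤ 17/30 ≈ 0.566667.


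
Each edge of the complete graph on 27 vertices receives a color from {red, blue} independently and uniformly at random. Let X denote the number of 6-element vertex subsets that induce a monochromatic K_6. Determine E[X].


Let X = Σ_S X_S over the C(27, 6) = 296010 subsets S of size 6, where X_S = 1 if the K_6 on S is monochromatic.
For a fixed S, the K_6 on S has C(6, 2) = 15 edges. P[all 15 edges red] = (1/2)^15, and likewise for blue, so P[monochromatic] = 2·(1/2)^15 = 2^{1 − 15} = 1/16384.
By linearity of expectation: E[X] = C(27, 6) · 2^{1 − 15} = 296010 · 1/16384 = 148005/8192.
Numerically: E[X] ≈ 18.067017.

E[X] = C(27,6)·2^(1−C(6,2)) = 148005/8192 ≈ 18.067017.


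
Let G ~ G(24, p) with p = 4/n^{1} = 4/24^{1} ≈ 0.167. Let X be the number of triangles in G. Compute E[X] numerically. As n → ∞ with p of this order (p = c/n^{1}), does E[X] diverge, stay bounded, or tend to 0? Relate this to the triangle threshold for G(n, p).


Number of potential triangles: C(24, 3) = 2024.
Each occurs with probability p³ ≈ (0.167)³ ≈ 4.62963e-03.
By linearity: E[X] = C(24, 3)·p³ ≈ 2024 · 4.62963e-03 ≈ 9.370.
Here α = 1, so p = 4/n is exactly at the triangle threshold p ~ 1/n. Asymptotically E[X] → c³/6 = 4³/6 = 32/3 ≈ 10.667, a bounded constant. In this regime the triangle count is asymptotically Poisson(c³/6).

E[X] ≈ 9.370; in regime p = Θ(1/n^{1}) E[X] stays bounded (at the triangle threshold p ~ 1/n).


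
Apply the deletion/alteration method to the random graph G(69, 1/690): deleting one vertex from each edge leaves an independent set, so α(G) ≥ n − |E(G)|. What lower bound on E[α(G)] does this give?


E[|E(G)|] = C(69, 2)·p = 2346 · (1/690) = 17/5.
E[α(G)] ≥ n − E[|E(G)|] = 69 − 17/5 = 328/5.
Numerically: ≈ 65.6000.
(This is only a lower bound; the true E[α(G)] may be larger.)

E[α(G)] ≥ 328/5 ≈ 65.6000.


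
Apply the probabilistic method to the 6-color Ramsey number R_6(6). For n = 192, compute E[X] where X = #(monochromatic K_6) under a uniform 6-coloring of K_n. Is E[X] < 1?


E[X] = C(192, 6) · 6^{1 − 15} = 64300886496 · 6^{−14} = 64300886496/78364164096.
As a reduced fraction: E[X] = 223266967/272097792 ≈ 0.820539.
Is E[X] < 1? YES.
Since E[X] < 1, there exists a 6-coloring of K_{192} with no monochromatic K_6; hence R_6(6) > 192.

E[X] = 223266967/272097792 ≈ 0.820539; E[X] < 1, so R_6(6) > 192.


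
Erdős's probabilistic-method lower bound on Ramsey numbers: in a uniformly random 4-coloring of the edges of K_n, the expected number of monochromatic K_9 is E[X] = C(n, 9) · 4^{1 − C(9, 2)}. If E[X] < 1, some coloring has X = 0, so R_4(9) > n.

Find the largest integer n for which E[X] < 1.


We need C(n, 9) · 4^{1 − 36} < 1, i.e. C(n, 9) < 4^{36 − 1} = 1180591620717411303424.
Check values of n near the boundary:
  n = 911: C(911, 9) = 1144686900492291197405; 1144686900492291197405 < 1180591620717411303424? YES
  n = 912: C(912, 9) = 1156095740032081475120; 1156095740032081475120 < 1180591620717411303424? YES
  n = 913: C(913, 9) = 1167605542753639808390; 1167605542753639808390 < 1180591620717411303424? YES
  n = 914: C(914, 9) = 1179217089587653905932; 1179217089587653905932 < 1180591620717411303424? YES
  n = 915: C(915, 9) = 1190931166636537885130; 1190931166636537885130 < 1180591620717411303424? NO
  n = 916: C(916, 9) = 1202748565202942340440; 1202748565202942340440 < 1180591620717411303424? NO
  n = 917: C(917, 9) = 1214670081818390006810; 1214670081818390006810 < 1180591620717411303424? NO
The largest n with C(n, 9) < 1180591620717411303424 is n = 914 (where E[X] = 294804272396913476483/295147905179352825856 ≈ 0.998836). Hence R_4(9) > 914, i.e. R_4(9) ≥ 915.

Largest n = 914; hence R_4(9) > 914.


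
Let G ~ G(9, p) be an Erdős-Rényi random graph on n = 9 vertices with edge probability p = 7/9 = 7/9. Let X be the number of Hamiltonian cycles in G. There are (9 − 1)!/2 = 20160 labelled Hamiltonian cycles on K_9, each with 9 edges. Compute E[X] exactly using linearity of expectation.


K_9 has (9 − 1)!/2 = 20160 labelled Hamiltonian cycles.
For each such Hamiltonian cycle H, let X_H = 1 if all 9 edges of H are present in G. Then P[X_H = 1] = p^{9} = (7/9)^{9} = 40353607/387420489.
By linearity: E[X] = Σ_H E[X_H] = 20160 · p^{9} = 20160 · 40353607/387420489 = 90392079680/43046721.
Numerically: E[X] ≈ 2.1e+03.

E[X] = 20160 · (7/9)^{9} = 90392079680/43046721 ≈ 2.1e+03.
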